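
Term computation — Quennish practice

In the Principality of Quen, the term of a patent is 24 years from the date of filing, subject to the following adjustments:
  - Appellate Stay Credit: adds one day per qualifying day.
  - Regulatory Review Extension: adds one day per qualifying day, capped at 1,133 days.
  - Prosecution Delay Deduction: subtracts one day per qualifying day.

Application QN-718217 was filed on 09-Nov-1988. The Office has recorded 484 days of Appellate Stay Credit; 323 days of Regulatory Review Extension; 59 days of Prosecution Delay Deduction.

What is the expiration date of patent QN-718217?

Base term: filing date + 24 years → 9 November 2012.
Appellate Stay Credit: +484 days → 8 March 2014.
Regulatory Review Extension: 323 days (within the 1133-day cap) → +323 days → 25 January 2015.
Prosecution Delay Deduction: −59 days → 27 November 2014.

November 27, 2014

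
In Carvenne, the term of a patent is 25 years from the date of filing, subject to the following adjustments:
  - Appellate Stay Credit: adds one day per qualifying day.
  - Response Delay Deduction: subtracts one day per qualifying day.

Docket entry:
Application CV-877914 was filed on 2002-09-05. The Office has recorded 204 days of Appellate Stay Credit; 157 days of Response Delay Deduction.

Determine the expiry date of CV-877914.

October 22, 2027

Base term: filing date + 25 years → 5 September 2027.
Appellate Stay Credit: +204 days → 27 March 2028.
Response Delay Deduction: −157 days → 22 October 2027.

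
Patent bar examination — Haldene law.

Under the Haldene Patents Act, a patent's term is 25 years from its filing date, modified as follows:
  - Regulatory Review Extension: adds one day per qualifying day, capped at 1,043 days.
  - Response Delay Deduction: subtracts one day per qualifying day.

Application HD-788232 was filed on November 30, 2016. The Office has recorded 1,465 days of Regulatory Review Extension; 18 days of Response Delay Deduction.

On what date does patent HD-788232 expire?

2044-09-20

Base term: filing date + 25 years → 30 November 2041.
Regulatory Review Extension: 1465 days claimed exceeds the 1043-day cap, so +1043 days → 8 October 2044.
Response Delay Deduction: −18 days → 20 September 2044.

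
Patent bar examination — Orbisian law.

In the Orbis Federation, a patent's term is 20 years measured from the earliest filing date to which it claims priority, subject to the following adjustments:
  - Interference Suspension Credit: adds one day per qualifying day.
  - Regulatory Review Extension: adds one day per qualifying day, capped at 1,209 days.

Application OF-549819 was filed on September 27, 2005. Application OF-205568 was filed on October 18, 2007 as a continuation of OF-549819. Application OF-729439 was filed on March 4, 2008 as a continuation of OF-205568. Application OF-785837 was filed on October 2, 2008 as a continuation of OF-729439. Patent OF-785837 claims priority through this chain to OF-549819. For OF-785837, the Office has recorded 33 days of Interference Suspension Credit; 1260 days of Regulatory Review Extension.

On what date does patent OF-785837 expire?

Earliest priority filing: 27 September 2005.
Base term: 27 September 2005 + 20 years → 27 September 2025.
Interference Suspension Credit: +33 days → 30 October 2025.
Regulatory Review Extension: 1260 days claimed exceeds the 1209-day cap, so +1209 days → 20 February 2029.

February 20, 2029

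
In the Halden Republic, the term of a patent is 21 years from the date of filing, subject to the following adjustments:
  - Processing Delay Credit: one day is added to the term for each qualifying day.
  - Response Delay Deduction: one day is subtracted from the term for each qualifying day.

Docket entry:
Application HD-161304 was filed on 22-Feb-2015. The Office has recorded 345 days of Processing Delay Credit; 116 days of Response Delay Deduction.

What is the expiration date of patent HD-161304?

2036-10-08

Base term: filing date + 21 years → 22 February 2036.
Processing Delay Credit: +345 days → 1 February 2037.
Response Delay Deduction: −116 days → 8 October 2036.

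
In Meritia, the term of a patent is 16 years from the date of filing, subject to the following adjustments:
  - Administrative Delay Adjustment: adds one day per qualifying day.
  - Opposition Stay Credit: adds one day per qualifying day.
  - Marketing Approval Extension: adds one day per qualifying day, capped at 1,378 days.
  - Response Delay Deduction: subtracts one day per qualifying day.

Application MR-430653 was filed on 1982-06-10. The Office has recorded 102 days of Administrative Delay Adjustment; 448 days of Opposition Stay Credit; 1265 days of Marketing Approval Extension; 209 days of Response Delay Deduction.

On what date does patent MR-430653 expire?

Base term: filing date + 16 years → 10 June 1998.
Administrative Delay Adjustment: +102 days → 20 September 1998.
Opposition Stay Credit: +448 days → 12 December 1999.
Marketing Approval Extension: 1265 days (within the 1378-day cap) → +1265 days → 30 May 2003.
Response Delay Deduction: −209 days → 2 November 2002.

2002-11-02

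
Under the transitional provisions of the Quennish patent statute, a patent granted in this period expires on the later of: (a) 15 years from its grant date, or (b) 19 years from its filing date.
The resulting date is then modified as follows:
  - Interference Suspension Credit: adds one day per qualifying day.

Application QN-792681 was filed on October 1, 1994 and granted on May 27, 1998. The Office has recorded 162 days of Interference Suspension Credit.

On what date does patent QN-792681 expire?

(a) grant + 15 years → 27 May 2013.
(b) filing + 19 years → 1 October 2013.
Later of the two: 1 October 2013.
Interference Suspension Credit: +162 days → 12 March 2014.

2014-03-12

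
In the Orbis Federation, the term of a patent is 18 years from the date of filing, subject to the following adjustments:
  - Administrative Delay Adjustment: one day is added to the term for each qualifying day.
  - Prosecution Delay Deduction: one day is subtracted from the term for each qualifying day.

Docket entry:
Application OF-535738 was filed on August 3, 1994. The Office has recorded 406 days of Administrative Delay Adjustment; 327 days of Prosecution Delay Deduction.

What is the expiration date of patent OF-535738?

Base term: filing date + 18 years → 3 August 2012.
Administrative Delay Adjustment: +406 days → 13 September 2013.
Prosecution Delay Deduction: −327 days → 21 October 2012.

2012-10-21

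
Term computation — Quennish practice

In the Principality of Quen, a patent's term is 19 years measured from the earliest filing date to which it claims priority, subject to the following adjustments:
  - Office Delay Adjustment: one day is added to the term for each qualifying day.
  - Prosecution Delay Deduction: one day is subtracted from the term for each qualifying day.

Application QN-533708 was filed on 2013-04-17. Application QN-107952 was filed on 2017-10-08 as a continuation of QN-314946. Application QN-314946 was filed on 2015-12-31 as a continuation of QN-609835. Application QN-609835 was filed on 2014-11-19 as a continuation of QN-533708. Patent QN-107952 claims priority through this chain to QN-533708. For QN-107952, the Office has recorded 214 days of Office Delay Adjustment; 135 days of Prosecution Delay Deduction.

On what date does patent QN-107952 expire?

2032-07-05

Earliest priority filing: 17 April 2013.
Base term: 17 April 2013 + 19 years → 17 April 2032.
Office Delay Adjustment: +214 days → 17 November 2032.
Prosecution Delay Deduction: −135 days → 5 July 2032.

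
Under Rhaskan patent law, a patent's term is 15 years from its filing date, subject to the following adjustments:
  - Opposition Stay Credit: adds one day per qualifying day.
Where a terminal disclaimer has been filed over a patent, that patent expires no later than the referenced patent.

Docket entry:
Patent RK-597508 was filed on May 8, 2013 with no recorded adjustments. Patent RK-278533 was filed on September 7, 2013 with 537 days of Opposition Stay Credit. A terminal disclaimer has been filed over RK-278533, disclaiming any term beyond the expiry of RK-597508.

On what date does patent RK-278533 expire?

Natural term of RK-278533:
  Base: filing + 15 years → 7 September 2028.
  Opposition Stay Credit: +537 days → 26 February 2030.
Expiry of referenced patent RK-597508:
  Base: filing + 15 years → 8 May 2028.
Terminal disclaimer: RK-278533 expires on the earlier of 26 February 2030 and 8 May 2028.

May 8, 2028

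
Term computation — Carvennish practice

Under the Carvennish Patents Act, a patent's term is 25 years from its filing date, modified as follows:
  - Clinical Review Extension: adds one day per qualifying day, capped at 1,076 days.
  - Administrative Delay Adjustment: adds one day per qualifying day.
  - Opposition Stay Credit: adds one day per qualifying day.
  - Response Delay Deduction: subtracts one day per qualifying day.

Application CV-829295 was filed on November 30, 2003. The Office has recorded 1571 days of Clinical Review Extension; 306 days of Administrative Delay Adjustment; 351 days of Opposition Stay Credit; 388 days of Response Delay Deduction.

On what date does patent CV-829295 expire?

Base term: filing date + 25 years → 30 November 2028.
Clinical Review Extension: 1571 days claimed exceeds the 1076-day cap, so +1076 days → 11 November 2031.
Administrative Delay Adjustment: +306 days → 12 September 2032.
Opposition Stay Credit: +351 days → 29 August 2033.
Response Delay Deduction: −388 days → 6 August 2032.

August 6, 2032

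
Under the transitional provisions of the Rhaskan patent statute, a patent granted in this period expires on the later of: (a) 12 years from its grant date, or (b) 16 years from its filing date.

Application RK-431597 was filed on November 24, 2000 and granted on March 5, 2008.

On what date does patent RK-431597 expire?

(a) grant + 12 years → 5 March 2020.
(b) filing + 16 years → 24 November 2016.
Later of the two: 5 March 2020.

2020-03-05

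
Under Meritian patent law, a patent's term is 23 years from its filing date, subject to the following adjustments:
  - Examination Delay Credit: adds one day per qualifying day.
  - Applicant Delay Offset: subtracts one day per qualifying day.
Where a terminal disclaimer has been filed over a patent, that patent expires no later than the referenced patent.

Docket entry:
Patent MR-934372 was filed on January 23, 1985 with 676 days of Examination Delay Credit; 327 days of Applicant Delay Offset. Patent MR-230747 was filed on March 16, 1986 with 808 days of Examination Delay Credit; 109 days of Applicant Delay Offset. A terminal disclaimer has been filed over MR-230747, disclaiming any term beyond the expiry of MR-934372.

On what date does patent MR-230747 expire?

January 6, 2009

Natural term of MR-230747:
  Base: filing + 23 years → 16 March 2009.
  Examination Delay Credit: +808 days → 2 June 2011.
  Applicant Delay Offset: −109 days → 13 February 2011.
Expiry of referenced patent MR-934372:
  Base: filing + 23 years → 23 January 2008.
  Examination Delay Credit: +676 days → 29 November 2009.
  Applicant Delay Offset: −327 days → 6 January 2009.
Terminal disclaimer: MR-230747 expires on the earlier of 13 February 2011 and 6 January 2009.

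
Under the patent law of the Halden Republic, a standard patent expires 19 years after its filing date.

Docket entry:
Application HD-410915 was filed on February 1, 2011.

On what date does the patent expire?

February 1, 2030

Filing date + 19 years → 1 February 2030.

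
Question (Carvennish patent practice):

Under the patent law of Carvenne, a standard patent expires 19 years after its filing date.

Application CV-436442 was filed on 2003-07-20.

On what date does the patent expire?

July 20, 2022

Filing date + 19 years → 20 July 2022.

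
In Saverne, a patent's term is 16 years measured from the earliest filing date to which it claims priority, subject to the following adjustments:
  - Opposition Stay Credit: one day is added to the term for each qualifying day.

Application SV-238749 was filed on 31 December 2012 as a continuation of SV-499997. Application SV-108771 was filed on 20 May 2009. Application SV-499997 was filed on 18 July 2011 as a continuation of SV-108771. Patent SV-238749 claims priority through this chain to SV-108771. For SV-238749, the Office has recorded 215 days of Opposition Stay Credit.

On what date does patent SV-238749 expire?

Earliest priority filing: 20 May 2009.
Base term: 20 May 2009 + 16 years → 20 May 2025.
Opposition Stay Credit: +215 days → 21 December 2025.

December 21, 2025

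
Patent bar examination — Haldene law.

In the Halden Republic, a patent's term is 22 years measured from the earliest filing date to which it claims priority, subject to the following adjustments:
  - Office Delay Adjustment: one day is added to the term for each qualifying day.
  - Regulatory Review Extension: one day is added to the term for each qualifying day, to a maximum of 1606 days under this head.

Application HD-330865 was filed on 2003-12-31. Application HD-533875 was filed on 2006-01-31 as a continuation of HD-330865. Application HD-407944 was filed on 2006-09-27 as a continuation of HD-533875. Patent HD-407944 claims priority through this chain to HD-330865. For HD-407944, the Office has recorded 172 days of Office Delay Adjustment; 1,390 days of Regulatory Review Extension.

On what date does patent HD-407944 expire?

Earliest priority filing: 31 December 2003.
Base term: 31 December 2003 + 22 years → 31 December 2025.
Office Delay Adjustment: +172 days → 21 June 2026.
Regulatory Review Extension: 1390 days (within the 1606-day cap) → +1390 days → 11 April 2030.

2030-04-11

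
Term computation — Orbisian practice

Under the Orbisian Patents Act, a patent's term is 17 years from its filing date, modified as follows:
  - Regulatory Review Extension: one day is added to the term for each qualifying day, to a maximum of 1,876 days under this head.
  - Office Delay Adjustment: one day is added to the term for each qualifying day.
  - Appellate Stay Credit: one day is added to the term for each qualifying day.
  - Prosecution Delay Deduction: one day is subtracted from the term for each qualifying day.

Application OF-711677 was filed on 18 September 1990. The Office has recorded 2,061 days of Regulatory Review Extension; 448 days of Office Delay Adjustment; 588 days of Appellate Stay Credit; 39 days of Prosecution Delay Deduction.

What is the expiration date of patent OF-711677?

Base term: filing date + 17 years → 18 September 2007.
Regulatory Review Extension: 2061 days claimed exceeds the 1876-day cap, so +1876 days → 6 November 2012.
Office Delay Adjustment: +448 days → 28 January 2014.
Appellate Stay Credit: +588 days → 8 September 2015.
Prosecution Delay Deduction: −39 days → 31 July 2015.

July 31, 2015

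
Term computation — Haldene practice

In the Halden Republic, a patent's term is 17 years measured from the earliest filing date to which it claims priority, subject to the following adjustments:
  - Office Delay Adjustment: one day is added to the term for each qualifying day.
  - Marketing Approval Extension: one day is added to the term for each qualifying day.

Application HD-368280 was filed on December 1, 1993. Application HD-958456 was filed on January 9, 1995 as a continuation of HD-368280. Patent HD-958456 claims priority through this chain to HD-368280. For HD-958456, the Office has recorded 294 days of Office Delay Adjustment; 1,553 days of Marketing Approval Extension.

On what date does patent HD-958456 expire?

Earliest priority filing: 1 December 1993.
Base term: 1 December 1993 + 17 years → 1 December 2010.
Office Delay Adjustment: +294 days → 21 September 2011.
Marketing Approval Extension: +1553 days → 22 December 2015.

December 22, 2015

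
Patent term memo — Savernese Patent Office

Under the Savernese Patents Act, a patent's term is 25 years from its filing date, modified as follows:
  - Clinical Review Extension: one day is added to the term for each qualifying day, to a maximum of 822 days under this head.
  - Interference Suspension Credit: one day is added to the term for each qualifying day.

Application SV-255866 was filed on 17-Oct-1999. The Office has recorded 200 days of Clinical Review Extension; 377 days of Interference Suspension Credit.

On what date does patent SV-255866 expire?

Base term: filing date + 25 years → 17 October 2024.
Clinical Review Extension: 200 days (within the 822-day cap) → +200 days → 5 May 2025.
Interference Suspension Credit: +377 days → 17 May 2026.

May 17, 2026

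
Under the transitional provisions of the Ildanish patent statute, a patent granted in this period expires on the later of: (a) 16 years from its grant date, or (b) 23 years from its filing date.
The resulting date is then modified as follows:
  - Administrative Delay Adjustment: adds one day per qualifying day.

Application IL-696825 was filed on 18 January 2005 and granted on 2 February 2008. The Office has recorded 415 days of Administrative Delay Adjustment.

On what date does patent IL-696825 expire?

March 8, 2029

(a) grant + 16 years → 2 February 2024.
(b) filing + 23 years → 18 January 2028.
Later of the two: 18 January 2028.
Administrative Delay Adjustment: +415 days → 8 March 2029.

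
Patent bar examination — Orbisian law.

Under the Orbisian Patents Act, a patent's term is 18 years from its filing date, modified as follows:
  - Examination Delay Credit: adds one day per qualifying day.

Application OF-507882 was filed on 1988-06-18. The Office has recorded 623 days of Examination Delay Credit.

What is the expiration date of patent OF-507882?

Base term: filing date + 18 years → 18 June 2006.
Examination Delay Credit: +623 days → 2 March 2008.

March 2, 2008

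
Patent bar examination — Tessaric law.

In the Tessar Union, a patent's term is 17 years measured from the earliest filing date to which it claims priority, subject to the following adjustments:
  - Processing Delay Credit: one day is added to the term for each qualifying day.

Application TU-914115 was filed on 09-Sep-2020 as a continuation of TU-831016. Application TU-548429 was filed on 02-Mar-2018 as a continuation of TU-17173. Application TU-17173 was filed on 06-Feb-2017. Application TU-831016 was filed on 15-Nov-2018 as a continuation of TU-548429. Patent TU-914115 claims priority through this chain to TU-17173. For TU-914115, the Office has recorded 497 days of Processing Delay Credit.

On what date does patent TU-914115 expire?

2035-06-18

Earliest priority filing: 6 February 2017.
Base term: 6 February 2017 + 17 years → 6 February 2034.
Processing Delay Credit: +497 days → 18 June 2035.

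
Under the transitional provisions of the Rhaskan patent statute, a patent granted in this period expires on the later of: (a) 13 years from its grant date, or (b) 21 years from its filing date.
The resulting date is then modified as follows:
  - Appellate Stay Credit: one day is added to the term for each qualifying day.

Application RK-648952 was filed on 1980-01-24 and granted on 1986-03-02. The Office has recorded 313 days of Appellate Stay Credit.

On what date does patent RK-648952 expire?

(a) grant + 13 years → 2 March 1999.
(b) filing + 21 years → 24 January 2001.
Later of the two: 24 January 2001.
Appellate Stay Credit: +313 days → 3 December 2001.

2001-12-03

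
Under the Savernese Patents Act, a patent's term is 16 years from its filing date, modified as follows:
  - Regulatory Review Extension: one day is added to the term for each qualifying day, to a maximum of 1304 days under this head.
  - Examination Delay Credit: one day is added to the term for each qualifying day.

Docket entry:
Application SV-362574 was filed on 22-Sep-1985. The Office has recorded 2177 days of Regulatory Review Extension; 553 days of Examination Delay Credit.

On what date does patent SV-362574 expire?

Base term: filing date + 16 years → 22 September 2001.
Regulatory Review Extension: 2177 days claimed exceeds the 1304-day cap, so +1304 days → 18 April 2005.
Examination Delay Credit: +553 days → 23 October 2006.

2006-10-23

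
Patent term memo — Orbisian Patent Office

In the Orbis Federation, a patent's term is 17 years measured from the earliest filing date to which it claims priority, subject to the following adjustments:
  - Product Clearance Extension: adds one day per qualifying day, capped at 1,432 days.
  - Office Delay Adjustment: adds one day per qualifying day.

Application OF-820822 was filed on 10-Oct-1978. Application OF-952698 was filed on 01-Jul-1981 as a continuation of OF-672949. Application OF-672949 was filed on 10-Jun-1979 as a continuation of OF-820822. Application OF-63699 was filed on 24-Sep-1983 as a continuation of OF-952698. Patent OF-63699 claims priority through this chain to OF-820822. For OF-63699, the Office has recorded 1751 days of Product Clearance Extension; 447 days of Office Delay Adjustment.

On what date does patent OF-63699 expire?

2000-12-01

Earliest priority filing: 10 October 1978.
Base term: 10 October 1978 + 17 years → 10 October 1995.
Product Clearance Extension: 1751 days claimed exceeds the 1432-day cap, so +1432 days → 11 September 1999.
Office Delay Adjustment: +447 days → 1 December 2000.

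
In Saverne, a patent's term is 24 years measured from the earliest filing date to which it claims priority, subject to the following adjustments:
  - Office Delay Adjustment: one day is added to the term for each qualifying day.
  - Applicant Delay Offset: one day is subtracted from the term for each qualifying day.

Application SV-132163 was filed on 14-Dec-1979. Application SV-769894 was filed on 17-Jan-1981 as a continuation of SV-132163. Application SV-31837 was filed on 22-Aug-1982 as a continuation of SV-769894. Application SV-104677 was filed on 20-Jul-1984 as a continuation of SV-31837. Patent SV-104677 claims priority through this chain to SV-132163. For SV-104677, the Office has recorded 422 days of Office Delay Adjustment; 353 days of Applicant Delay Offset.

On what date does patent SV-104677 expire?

Earliest priority filing: 14 December 1979.
Base term: 14 December 1979 + 24 years → 14 December 2003.
Office Delay Adjustment: +422 days → 8 February 2005.
Applicant Delay Offset: −353 days → 21 February 2004.

2004-02-21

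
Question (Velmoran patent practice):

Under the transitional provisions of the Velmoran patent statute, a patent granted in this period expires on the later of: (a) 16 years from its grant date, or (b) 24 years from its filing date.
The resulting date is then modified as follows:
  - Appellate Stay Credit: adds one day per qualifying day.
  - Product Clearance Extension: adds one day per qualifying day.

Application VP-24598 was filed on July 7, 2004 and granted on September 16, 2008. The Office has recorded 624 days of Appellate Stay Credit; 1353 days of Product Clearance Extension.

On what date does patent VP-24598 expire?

(a) grant + 16 years → 16 September 2024.
(b) filing + 24 years → 7 July 2028.
Later of the two: 7 July 2028.
Appellate Stay Credit: +624 days → 23 March 2030.
Product Clearance Extension: +1353 days → 5 December 2033.

December 5, 2033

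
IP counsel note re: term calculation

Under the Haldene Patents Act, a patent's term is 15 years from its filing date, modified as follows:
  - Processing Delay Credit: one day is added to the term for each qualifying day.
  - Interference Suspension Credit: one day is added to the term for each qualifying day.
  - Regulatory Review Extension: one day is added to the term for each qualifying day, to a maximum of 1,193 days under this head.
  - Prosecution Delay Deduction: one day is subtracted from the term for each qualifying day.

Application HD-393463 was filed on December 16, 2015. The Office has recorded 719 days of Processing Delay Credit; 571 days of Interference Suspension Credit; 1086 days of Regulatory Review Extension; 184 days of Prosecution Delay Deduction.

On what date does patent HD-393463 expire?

Base term: filing date + 15 years → 16 December 2030.
Processing Delay Credit: +719 days → 4 December 2032.
Interference Suspension Credit: +571 days → 28 June 2034.
Regulatory Review Extension: 1086 days (within the 1193-day cap) → +1086 days → 18 June 2037.
Prosecution Delay Deduction: −184 days → 16 December 2036.

2036-12-16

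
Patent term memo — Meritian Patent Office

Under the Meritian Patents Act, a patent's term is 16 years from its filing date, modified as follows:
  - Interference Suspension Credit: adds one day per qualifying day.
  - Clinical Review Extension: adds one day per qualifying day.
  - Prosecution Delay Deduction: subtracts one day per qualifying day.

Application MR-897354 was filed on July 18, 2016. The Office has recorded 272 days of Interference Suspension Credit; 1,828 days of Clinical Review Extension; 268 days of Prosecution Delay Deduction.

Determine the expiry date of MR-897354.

2037-07-24

Base term: filing date + 16 years → 18 July 2032.
Interference Suspension Credit: +272 days → 16 April 2033.
Clinical Review Extension: +1828 days → 18 April 2038.
Prosecution Delay Deduction: −268 days → 24 July 2037.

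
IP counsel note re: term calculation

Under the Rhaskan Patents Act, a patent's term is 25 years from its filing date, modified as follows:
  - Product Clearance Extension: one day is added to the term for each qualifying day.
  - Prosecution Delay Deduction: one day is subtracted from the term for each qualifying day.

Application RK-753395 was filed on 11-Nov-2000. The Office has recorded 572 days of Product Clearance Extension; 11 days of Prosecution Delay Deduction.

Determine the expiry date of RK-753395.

Base term: filing date + 25 years → 11 November 2025.
Product Clearance Extension: +572 days → 6 June 2027.
Prosecution Delay Deduction: −11 days → 26 May 2027.

May 26, 2027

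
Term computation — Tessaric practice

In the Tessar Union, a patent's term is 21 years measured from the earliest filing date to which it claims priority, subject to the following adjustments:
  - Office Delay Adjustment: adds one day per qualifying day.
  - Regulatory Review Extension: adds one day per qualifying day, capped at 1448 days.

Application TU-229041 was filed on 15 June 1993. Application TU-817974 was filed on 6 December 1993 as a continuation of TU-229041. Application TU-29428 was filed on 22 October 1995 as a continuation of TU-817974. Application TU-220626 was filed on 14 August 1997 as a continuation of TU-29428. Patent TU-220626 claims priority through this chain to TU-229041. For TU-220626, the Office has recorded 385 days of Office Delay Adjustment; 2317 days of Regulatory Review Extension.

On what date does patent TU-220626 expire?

Earliest priority filing: 15 June 1993.
Base term: 15 June 1993 + 21 years → 15 June 2014.
Office Delay Adjustment: +385 days → 5 July 2015.
Regulatory Review Extension: 2317 days claimed exceeds the 1448-day cap, so +1448 days → 22 June 2019.

2019-06-22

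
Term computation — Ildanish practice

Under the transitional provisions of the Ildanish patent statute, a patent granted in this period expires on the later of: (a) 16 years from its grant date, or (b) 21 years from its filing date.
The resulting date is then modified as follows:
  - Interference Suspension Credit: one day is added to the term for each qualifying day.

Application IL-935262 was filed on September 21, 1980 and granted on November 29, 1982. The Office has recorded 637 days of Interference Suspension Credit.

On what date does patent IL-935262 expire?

(a) grant + 16 years → 29 November 1998.
(b) filing + 21 years → 21 September 2001.
Later of the two: 21 September 2001.
Interference Suspension Credit: +637 days → 20 June 2003.

2003-06-20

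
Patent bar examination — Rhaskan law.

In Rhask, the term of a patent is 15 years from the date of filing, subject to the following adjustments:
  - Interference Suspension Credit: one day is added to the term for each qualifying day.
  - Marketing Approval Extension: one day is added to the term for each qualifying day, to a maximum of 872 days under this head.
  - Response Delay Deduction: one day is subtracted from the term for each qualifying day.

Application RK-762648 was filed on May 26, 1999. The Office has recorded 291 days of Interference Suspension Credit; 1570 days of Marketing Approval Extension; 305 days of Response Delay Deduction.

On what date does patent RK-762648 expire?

September 30, 2016

Base term: filing date + 15 years → 26 May 2014.
Interference Suspension Credit: +291 days → 13 March 2015.
Marketing Approval Extension: 1570 days claimed exceeds the 872-day cap, so +872 days → 1 August 2017.
Response Delay Deduction: −305 days → 30 September 2016.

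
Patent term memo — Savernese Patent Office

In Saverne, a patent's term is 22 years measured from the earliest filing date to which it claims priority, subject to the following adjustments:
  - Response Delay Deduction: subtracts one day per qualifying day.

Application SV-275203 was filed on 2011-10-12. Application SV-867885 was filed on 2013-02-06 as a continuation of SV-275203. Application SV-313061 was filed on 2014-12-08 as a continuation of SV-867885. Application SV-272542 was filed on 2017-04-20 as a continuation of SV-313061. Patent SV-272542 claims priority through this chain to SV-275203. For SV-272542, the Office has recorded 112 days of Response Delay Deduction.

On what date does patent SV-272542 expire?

2033-06-22

Earliest priority filing: 12 October 2011.
Base term: 12 October 2011 + 22 years → 12 October 2033.
Response Delay Deduction: −112 days → 22 June 2033.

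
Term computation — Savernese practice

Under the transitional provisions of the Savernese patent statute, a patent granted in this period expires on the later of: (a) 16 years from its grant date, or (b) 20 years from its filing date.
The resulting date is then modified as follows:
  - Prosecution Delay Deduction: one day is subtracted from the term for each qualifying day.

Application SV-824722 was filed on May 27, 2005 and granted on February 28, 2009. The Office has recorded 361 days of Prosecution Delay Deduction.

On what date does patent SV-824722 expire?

(a) grant + 16 years → 28 February 2025.
(b) filing + 20 years → 27 May 2025.
Later of the two: 27 May 2025.
Prosecution Delay Deduction: −361 days → 31 May 2024.

2024-05-31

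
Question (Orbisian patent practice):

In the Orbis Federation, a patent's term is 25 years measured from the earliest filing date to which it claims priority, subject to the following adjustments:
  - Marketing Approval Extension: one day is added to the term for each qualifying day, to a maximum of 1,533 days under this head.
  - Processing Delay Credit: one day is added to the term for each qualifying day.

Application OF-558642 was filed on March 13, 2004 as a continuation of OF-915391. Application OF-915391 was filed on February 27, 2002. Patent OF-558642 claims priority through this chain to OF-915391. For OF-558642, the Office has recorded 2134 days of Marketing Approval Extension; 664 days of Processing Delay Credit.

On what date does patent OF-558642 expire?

2033-03-04

Earliest priority filing: 27 February 2002.
Base term: 27 February 2002 + 25 years → 27 February 2027.
Marketing Approval Extension: 2134 days claimed exceeds the 1533-day cap, so +1533 days → 10 May 2031.
Processing Delay Credit: +664 days → 4 March 2033.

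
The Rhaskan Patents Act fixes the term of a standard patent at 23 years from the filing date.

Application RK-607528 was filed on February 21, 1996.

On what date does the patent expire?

2019-02-21

Filing date + 23 years → 21 February 2019.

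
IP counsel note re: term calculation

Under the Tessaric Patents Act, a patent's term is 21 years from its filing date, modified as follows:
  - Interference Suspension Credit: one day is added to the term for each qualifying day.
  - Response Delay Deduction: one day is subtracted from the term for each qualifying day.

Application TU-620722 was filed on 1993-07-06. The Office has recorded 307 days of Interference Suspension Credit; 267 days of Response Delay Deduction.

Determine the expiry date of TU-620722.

August 15, 2014

Base term: filing date + 21 years → 6 July 2014.
Interference Suspension Credit: +307 days → 9 May 2015.
Response Delay Deduction: −267 days → 15 August 2014.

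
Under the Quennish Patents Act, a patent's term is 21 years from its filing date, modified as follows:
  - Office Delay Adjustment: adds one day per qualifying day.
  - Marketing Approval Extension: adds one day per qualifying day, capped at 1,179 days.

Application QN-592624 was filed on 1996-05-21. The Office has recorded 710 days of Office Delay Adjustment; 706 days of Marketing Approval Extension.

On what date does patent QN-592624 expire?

2021-04-06

Base term: filing date + 21 years → 21 May 2017.
Office Delay Adjustment: +710 days → 1 May 2019.
Marketing Approval Extension: 706 days (within the 1179-day cap) → +706 days → 6 April 2021.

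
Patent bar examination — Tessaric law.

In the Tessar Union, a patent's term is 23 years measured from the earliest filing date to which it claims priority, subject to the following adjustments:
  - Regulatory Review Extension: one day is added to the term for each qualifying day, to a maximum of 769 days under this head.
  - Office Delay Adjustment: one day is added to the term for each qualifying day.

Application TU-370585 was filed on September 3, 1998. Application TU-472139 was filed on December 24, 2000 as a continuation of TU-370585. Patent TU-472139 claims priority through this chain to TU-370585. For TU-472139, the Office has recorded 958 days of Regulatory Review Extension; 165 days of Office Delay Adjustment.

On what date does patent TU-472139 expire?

March 25, 2024

Earliest priority filing: 3 September 1998.
Base term: 3 September 1998 + 23 years → 3 September 2021.
Regulatory Review Extension: 958 days claimed exceeds the 769-day cap, so +769 days → 12 October 2023.
Office Delay Adjustment: +165 days → 25 March 2024.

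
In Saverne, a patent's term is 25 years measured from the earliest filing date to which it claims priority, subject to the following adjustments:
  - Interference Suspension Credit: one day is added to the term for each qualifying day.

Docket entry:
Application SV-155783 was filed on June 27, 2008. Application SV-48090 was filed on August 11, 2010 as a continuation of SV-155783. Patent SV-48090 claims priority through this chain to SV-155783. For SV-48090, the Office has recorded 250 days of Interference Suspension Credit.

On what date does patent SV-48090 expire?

Earliest priority filing: 27 June 2008.
Base term: 27 June 2008 + 25 years → 27 June 2033.
Interference Suspension Credit: +250 days → 4 March 2034.

March 4, 2034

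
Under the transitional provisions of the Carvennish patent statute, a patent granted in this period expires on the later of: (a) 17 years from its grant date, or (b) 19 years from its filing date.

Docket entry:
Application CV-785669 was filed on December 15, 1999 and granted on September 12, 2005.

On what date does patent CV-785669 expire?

(a) grant + 17 years → 12 September 2022.
(b) filing + 19 years → 15 December 2018.
Later of the two: 12 September 2022.

2022-09-12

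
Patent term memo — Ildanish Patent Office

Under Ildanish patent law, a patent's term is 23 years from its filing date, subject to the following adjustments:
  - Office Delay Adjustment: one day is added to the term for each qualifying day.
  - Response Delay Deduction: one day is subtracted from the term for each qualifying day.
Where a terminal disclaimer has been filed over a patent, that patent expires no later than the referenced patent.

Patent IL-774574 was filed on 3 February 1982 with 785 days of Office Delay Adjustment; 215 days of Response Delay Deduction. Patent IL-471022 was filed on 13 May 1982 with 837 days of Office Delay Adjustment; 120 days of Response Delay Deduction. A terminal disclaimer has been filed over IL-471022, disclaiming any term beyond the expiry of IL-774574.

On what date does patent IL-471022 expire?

August 27, 2006

Natural term of IL-471022:
  Base: filing + 23 years → 13 May 2005.
  Office Delay Adjustment: +837 days → 28 August 2007.
  Response Delay Deduction: −120 days → 30 April 2007.
Expiry of referenced patent IL-774574:
  Base: filing + 23 years → 3 February 2005.
  Office Delay Adjustment: +785 days → 30 March 2007.
  Response Delay Deduction: −215 days → 27 August 2006.
Terminal disclaimer: IL-471022 expires on the earlier of 30 April 2007 and 27 August 2006.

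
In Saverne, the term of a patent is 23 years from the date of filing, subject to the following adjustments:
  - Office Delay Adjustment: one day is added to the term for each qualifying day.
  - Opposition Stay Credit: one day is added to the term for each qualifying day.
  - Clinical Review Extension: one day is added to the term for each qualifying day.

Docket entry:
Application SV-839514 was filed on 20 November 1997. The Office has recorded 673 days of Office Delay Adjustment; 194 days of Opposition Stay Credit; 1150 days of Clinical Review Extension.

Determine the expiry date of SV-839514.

Base term: filing date + 23 years → 20 November 2020.
Office Delay Adjustment: +673 days → 24 September 2022.
Opposition Stay Credit: +194 days → 6 April 2023.
Clinical Review Extension: +1150 days → 30 May 2026.

2026-05-30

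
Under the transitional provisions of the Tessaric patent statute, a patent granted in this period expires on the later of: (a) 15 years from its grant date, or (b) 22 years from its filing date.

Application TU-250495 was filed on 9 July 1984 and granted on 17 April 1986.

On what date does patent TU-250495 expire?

(a) grant + 15 years → 17 April 2001.
(b) filing + 22 years → 9 July 2006.
Later of the two: 9 July 2006.

2006-07-09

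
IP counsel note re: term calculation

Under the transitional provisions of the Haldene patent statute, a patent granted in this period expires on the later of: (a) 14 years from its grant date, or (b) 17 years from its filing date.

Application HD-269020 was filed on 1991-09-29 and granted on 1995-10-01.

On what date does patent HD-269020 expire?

October 1, 2009

(a) grant + 14 years → 1 October 2009.
(b) filing + 17 years → 29 September 2008.
Later of the two: 1 October 2009.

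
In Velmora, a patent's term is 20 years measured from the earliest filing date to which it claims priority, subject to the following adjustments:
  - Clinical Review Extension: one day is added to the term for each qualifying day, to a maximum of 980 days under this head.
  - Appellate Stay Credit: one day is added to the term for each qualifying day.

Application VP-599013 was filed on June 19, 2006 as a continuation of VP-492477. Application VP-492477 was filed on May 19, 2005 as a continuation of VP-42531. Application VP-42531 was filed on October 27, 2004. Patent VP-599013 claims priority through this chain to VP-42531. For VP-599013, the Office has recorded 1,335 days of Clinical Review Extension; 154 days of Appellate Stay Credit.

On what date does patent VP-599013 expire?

Earliest priority filing: 27 October 2004.
Base term: 27 October 2004 + 20 years → 27 October 2024.
Clinical Review Extension: 1335 days claimed exceeds the 980-day cap, so +980 days → 4 July 2027.
Appellate Stay Credit: +154 days → 5 December 2027.

2027-12-05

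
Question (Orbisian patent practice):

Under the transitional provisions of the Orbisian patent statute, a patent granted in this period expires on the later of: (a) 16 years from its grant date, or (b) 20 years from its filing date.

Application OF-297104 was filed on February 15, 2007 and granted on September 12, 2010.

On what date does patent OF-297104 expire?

(a) grant + 16 years → 12 September 2026.
(b) filing + 20 years → 15 February 2027.
Later of the two: 15 February 2027.

February 15, 2027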